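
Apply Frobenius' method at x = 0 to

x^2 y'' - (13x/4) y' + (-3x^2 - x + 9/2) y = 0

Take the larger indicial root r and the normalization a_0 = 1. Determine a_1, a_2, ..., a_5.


Write in Frobenius form y'' + (p(x)/x) y' + (q(x)/x^2) y = 0:
  p(x) = -13/4,  q(x) = -3x^2 - x + 9/2.
Indicial equation: r(r-1) + (-13/4) r + (9/2) = 0 -> roots r_1 = 9/4, r_2 = 2.
Take r = r_1 = 9/4. Let y(x) = x^r sum_{n>=0} a_n x^n with a_0 = 1.
Substitute y = x^r sum a_n x^n and match x^{r+n}. The recurrence is
  D(n) a_n - 1 a_{n-1} - 3 a_{n-2} = 0,  where D(n) = (r+n)(r+n-1) + (-13/4)(r+n) + (9/2).
  a_n = [1 a_{n-1} + 3 a_{n-2}] / D(n).
Since the indicial polynomial factors as (r - r_1)(r - r_2), D(n) = (r_1 + n - r_1)(r_1 + n - r_2) = n(n + 1/4).
Evaluating step by step (a_0 = 1):
  n = 1: D(1) = 1(1 + 1/4) = 5/4; numerator = 1(1) = 1; a_1 = (1)/(5/4) = 4/5
  n = 2: D(2) = 2(2 + 1/4) = 9/2; numerator = 1(4/5) + 3(1) = 19/5; a_2 = (19/5)/(9/2) = 38/45
  n = 3: D(3) = 3(3 + 1/4) = 39/4; numerator = 1(38/45) + 3(4/5) = 146/45; a_3 = (146/45)/(39/4) = 584/1755
  n = 4: D(4) = 4(4 + 1/4) = 17; numerator = 1(584/1755) + 3(38/45) = 1006/351; a_4 = (1006/351)/(17) = 1006/5967
  n = 5: D(5) = 5(5 + 1/4) = 105/4; numerator = 1(1006/5967) + 3(584/1755) = 2678/2295; a_5 = (2678/2295)/(105/4) = 10712/240975

r = 9/4; a_0 = 1; a_1 = 4/5; a_2 = 38/45; a_3 = 584/1755; a_4 = 1006/5967; a_5 = 10712/240975


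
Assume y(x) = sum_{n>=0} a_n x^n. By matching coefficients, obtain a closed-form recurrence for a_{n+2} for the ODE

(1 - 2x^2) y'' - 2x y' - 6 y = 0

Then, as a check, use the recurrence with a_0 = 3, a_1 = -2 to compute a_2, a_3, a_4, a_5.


Substitute y = sum_n a_n x^n.
(1 - 2 x^2) y'' contributes (n+2)(n+1) a_{n+2} - 2 n(n-1) a_n at x^n.
-2 x y'(x) contributes -2 n a_n at x^n.
-6 y(x) contributes -6 a_n at x^n.
Matching x^n: (n+2)(n+1) a_{n+2} + (-2 n(n-1) - 2 n - 6) a_n = 0.
Thus a_{n+2} = (2 n(n-1) + 2 n + 6) / ((n+1)(n+2)) * a_n.

Check with a_0 = 3, a_1 = -2 (apply the recurrence for n = 0, 1, 2, 3): a_0 = 3, a_1 = -2, a_2 = 9, a_3 = -8/3, a_4 = 21/2, a_5 = -16/5.

a_(n+2) = (2 n(n-1) + 2 n + 6) / ((n+1)(n+2)) * a_n; check: a_0 = 3, a_1 = -2, a_2 = 9, a_3 = -8/3, a_4 = 21/2, a_5 = -16/5


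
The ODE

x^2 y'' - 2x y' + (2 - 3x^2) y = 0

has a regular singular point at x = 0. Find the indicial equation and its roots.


Divide by x^2 to reach normal form y'' + P_1(x) y' + P_2(x) y = 0 with P_1(x) = -2/x and P_2(x) = -3 + 2/x^2.
x = 0 is a singular point because the y'-coefficient -2/x has a pole at x = 0 and the y-coefficient -3 + 2/x^2 has a pole at x = 0.
It is a regular singular point because x P_1(x) = p(x) = -2 and x^2 P_2(x) = q(x) = 2 - 3x^2 are polynomials, hence analytic at x = 0.
p(0) = -2,  q(0) = 2.
Indicial equation: r(r-1) + p(0) r + q(0) = 0, i.e. r^2 + (p(0) - 1) r + q(0) = 0, i.e. r^2 - 3 r + 2 = 0.
Discriminant: (-3)^2 - 4(2) = 1, so r = (3 ± 1)/2.
Solving: r_1 = 2, r_2 = 1.

indicial: r^2 - 3 r + 2 = 0; roots r_1 = 2, r_2 = 1


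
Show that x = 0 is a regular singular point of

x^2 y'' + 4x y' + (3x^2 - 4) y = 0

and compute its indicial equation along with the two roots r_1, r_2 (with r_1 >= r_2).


Divide by x^2 to reach normal form y'' + P_1(x) y' + P_2(x) y = 0 with P_1(x) = 4/x and P_2(x) = 3 - 4/x^2.
x = 0 is a singular point because the y'-coefficient 4/x has a pole at x = 0 and the y-coefficient 3 - 4/x^2 has a pole at x = 0.
It is a regular singular point because x P_1(x) = p(x) = 4 and x^2 P_2(x) = q(x) = 3x^2 - 4 are polynomials, hence analytic at x = 0.
p(0) = 4,  q(0) = -4.
Indicial equation: r(r-1) + p(0) r + q(0) = 0, i.e. r^2 + (p(0) - 1) r + q(0) = 0, i.e. r^2 + 3 r - 4 = 0.
Discriminant: (3)^2 - 4(-4) = 25, so r = (-3 ± 5)/2.
Solving: r_1 = 1, r_2 = -4.

indicial: r^2 + 3 r - 4 = 0; roots r_1 = 1, r_2 = -4


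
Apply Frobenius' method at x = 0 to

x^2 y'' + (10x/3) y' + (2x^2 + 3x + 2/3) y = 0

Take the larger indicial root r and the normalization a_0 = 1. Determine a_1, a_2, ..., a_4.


Write in Frobenius form y'' + (p(x)/x) y' + (q(x)/x^2) y = 0:
  p(x) = 10/3,  q(x) = 2x^2 + 3x + 2/3.
Indicial equation: r(r-1) + (10/3) r + (2/3) = 0 -> roots r_1 = -1/3, r_2 = -2.
Take r = r_1 = -1/3. Let y(x) = x^r sum_{n>=0} a_n x^n with a_0 = 1.
Substitute y = x^r sum a_n x^n and match x^{r+n}. The recurrence is
  D(n) a_n + 3 a_{n-1} + 2 a_{n-2} = 0,  where D(n) = (r+n)(r+n-1) + (10/3)(r+n) + (2/3).
  a_n = [-3 a_{n-1} - 2 a_{n-2}] / D(n).
Since the indicial polynomial factors as (r - r_1)(r - r_2), D(n) = (r_1 + n - r_1)(r_1 + n - r_2) = n(n + 5/3).
Evaluating step by step (a_0 = 1):
  n = 1: D(1) = 1(1 + 5/3) = 8/3; numerator = -3(1) = -3; a_1 = (-3)/(8/3) = -9/8
  n = 2: D(2) = 2(2 + 5/3) = 22/3; numerator = -3(-9/8) - 2(1) = 11/8; a_2 = (11/8)/(22/3) = 3/16
  n = 3: D(3) = 3(3 + 5/3) = 14; numerator = -3(3/16) - 2(-9/8) = 27/16; a_3 = (27/16)/(14) = 27/224
  n = 4: D(4) = 4(4 + 5/3) = 68/3; numerator = -3(27/224) - 2(3/16) = -165/224; a_4 = (-165/224)/(68/3) = -495/15232

r = -1/3; a_0 = 1; a_1 = -9/8; a_2 = 3/16; a_3 = 27/224; a_4 = -495/15232


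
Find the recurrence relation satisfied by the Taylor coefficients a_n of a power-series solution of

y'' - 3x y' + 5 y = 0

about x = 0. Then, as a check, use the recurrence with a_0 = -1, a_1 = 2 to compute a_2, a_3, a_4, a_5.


Substitute y = sum_n a_n x^n.
y''(x) has coefficient (n+2)(n+1) a_{n+2} at x^n;
-3 x y'(x) has coefficient -3 n a_n at x^n (shift);
5 y(x) has coefficient 5 a_n at x^n.
Matching x^n: (n+2)(n+1) a_{n+2} + (-3n + 5) a_n = 0.
Thus a_{n+2} = (3n - 5) / ((n+1)(n+2)) * a_n.

Check with a_0 = -1, a_1 = 2 (apply the recurrence for n = 0, 1, 2, 3): a_0 = -1, a_1 = 2, a_2 = 5/2, a_3 = -2/3, a_4 = 5/24, a_5 = -2/15.

a_(n+2) = (3n - 5) / ((n+1)(n+2)) * a_n; check: a_0 = -1, a_1 = 2, a_2 = 5/2, a_3 = -2/3, a_4 = 5/24, a_5 = -2/15


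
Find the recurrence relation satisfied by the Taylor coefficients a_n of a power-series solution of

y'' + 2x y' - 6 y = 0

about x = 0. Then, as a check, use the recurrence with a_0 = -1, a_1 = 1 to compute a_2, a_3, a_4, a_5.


Substitute y = sum_n a_n x^n.
y''(x) has coefficient (n+2)(n+1) a_{n+2} at x^n;
2 x y'(x) has coefficient 2 n a_n at x^n (shift);
-6 y(x) has coefficient -6 a_n at x^n.
Matching x^n: (n+2)(n+1) a_{n+2} + (2n - 6) a_n = 0.
Thus a_{n+2} = (-2n + 6) / ((n+1)(n+2)) * a_n.

Check with a_0 = -1, a_1 = 1 (apply the recurrence for n = 0, 1, 2, 3): a_0 = -1, a_1 = 1, a_2 = -3, a_3 = 2/3, a_4 = -1/2, a_5 = 0.

a_(n+2) = (-2n + 6) / ((n+1)(n+2)) * a_n; check: a_0 = -1, a_1 = 1, a_2 = -3, a_3 = 2/3, a_4 = -1/2, a_5 = 0


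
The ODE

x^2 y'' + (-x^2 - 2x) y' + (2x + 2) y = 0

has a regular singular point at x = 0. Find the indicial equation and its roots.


Divide by x^2 to reach normal form y'' + P_1(x) y' + P_2(x) y = 0 with P_1(x) = -1 - 2/x and P_2(x) = 2/x + 2/x^2.
x = 0 is a singular point because the y'-coefficient -1 - 2/x has a pole at x = 0 and the y-coefficient 2/x + 2/x^2 has a pole at x = 0.
It is a regular singular point because x P_1(x) = p(x) = -x - 2 and x^2 P_2(x) = q(x) = 2x + 2 are polynomials, hence analytic at x = 0.
p(0) = -2,  q(0) = 2.
Indicial equation: r(r-1) + p(0) r + q(0) = 0, i.e. r^2 + (p(0) - 1) r + q(0) = 0, i.e. r^2 - 3 r + 2 = 0.
Discriminant: (-3)^2 - 4(2) = 1, so r = (3 ± 1)/2.
Solving: r_1 = 2, r_2 = 1.

indicial: r^2 - 3 r + 2 = 0; roots r_1 = 2, r_2 = 1


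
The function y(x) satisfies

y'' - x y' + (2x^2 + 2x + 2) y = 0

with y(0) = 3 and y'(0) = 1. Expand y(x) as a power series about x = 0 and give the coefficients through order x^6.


Ansatz: y(x) = sum_{n>=0} a_n x^n, so y'(x) = sum_{n>=1} n a_n x^(n-1) and y''(x) = sum_{n>=2} n(n-1) a_n x^(n-2).
Substitute into P(x) y'' + Q(x) y' + R(x) y = 0 with P(x) = 1, Q(x) = -x, R(x) = 2x^2 + 2x + 2, and match powers of x.
Initial conditions: a_0 = 3, a_1 = 1.
Setting the coefficient of each power of x to zero and solving order by order (substituting the coefficients already found):
  x^0: 2 a_2 + 2 a_0 = 0  ->  2 a_2 = -2 a_0 = -6  ->  a_2 = -3
  x^1: 6 a_3 + a_1 + 2 a_0 = 0  ->  6 a_3 = -a_1 - 2 a_0 = -7  ->  a_3 = -7/6
  x^2: 12 a_4 + 2 a_1 + 2 a_0 = 0  ->  12 a_4 = -2 a_1 - 2 a_0 = -8  ->  a_4 = -2/3
  x^3: 20 a_5 - a_3 + 2 a_2 + 2 a_1 = 0  ->  20 a_5 = a_3 - 2 a_2 - 2 a_1 = 17/6  ->  a_5 = 17/120
  x^4: 30 a_6 - 2 a_4 + 2 a_3 + 2 a_2 = 0  ->  30 a_6 = 2 a_4 - 2 a_3 - 2 a_2 = 7  ->  a_6 = 7/30
Truncated series: y(x) = 3 + x - 3 x^2 - (7/6) x^3 - (2/3) x^4 + (17/120) x^5 + (7/30) x^6 + O(x^7).

a_0 = 3; a_1 = 1; a_2 = -3; a_3 = -7/6; a_4 = -2/3; a_5 = 17/120; a_6 = 7/30


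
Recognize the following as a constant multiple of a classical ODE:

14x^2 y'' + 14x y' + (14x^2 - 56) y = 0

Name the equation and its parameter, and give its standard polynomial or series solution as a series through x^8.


All three coefficients share the factor 14; dividing through by 14 gives  x^2 y'' + x y' + (x^2 - 4) y = 0.
This matches the Bessel equation x^2 y'' + x y' + (x^2 - nu^2) y = 0 with nu^2 = 4, so nu = 2; the solution bounded at x = 0 is J_2(x).
Frobenius at x = 0: indicial roots ±nu; for r = nu the recurrence k(k + 2nu) c_k = -c_{k-2} gives the standard series J_nu(x) = sum_{k>=0} (-1)^k / (k! (k+nu)!) (x/2)^(2k+nu). Evaluate the first 4 terms:
  k = 0: (-1)^0 / (0! * 2! * 2^2) x^2 = 1/(1*2*4) x^2 = (1/8) x^2
  k = 1: (-1)^1 / (1! * 3! * 2^4) x^4 = -1/(1*6*16) x^4 = (-1/96) x^4
  k = 2: (-1)^2 / (2! * 4! * 2^6) x^6 = 1/(2*24*64) x^6 = (1/3072) x^6
  k = 3: (-1)^3 / (3! * 5! * 2^8) x^8 = -1/(6*120*256) x^8 = (-1/184320) x^8
Hence J_2(x) = -x^8/184320 + x^6/3072 - x^4/96 + x^2/8 + ....

J_2(x); series = -x^8/184320 + x^6/3072 - x^4/96 + x^2/8


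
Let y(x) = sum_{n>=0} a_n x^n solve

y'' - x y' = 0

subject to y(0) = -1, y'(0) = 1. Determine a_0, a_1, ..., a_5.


Ansatz: y(x) = sum_{n>=0} a_n x^n, so y'(x) = sum_{n>=1} n a_n x^(n-1) and y''(x) = sum_{n>=2} n(n-1) a_n x^(n-2).
Substitute into P(x) y'' + Q(x) y' + R(x) y = 0 with P(x) = 1, Q(x) = -x, R(x) = 0, and match powers of x.
Initial conditions: a_0 = -1, a_1 = 1.
Setting the coefficient of each power of x to zero and solving order by order (substituting the coefficients already found):
  x^0: 2 a_2 = 0  ->  a_2 = 0
  x^1: 6 a_3 - a_1 = 0  ->  6 a_3 = a_1 = 1  ->  a_3 = 1/6
  x^2: 12 a_4 - 2 a_2 = 0  ->  12 a_4 = 2 a_2 = 0  ->  a_4 = 0
  x^3: 20 a_5 - 3 a_3 = 0  ->  20 a_5 = 3 a_3 = 1/2  ->  a_5 = 1/40
Truncated series: y(x) = -1 + x + (1/6) x^3 + (1/40) x^5 + O(x^6).

a_0 = -1; a_1 = 1; a_2 = 0; a_3 = 1/6; a_4 = 0; a_5 = 1/40


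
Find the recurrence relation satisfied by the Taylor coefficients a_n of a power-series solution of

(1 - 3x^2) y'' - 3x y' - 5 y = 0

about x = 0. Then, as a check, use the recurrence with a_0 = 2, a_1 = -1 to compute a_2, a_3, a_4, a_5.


Substitute y = sum_n a_n x^n.
(1 - 3 x^2) y'' contributes (n+2)(n+1) a_{n+2} - 3 n(n-1) a_n at x^n.
-3 x y'(x) contributes -3 n a_n at x^n.
-5 y(x) contributes -5 a_n at x^n.
Matching x^n: (n+2)(n+1) a_{n+2} + (-3 n(n-1) - 3 n - 5) a_n = 0.
Thus a_{n+2} = (3 n(n-1) + 3 n + 5) / ((n+1)(n+2)) * a_n.

Check with a_0 = 2, a_1 = -1 (apply the recurrence for n = 0, 1, 2, 3): a_0 = 2, a_1 = -1, a_2 = 5, a_3 = -4/3, a_4 = 85/12, a_5 = -32/15.

a_(n+2) = (3 n(n-1) + 3 n + 5) / ((n+1)(n+2)) * a_n; check: a_0 = 2, a_1 = -1, a_2 = 5, a_3 = -4/3, a_4 = 85/12, a_5 = -32/15


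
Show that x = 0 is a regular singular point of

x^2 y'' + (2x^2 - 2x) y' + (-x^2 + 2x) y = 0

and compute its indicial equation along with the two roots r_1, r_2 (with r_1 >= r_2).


Divide by x^2 to reach normal form y'' + P_1(x) y' + P_2(x) y = 0 with P_1(x) = 2 - 2/x and P_2(x) = -1 + 2/x.
x = 0 is a singular point because the y'-coefficient 2 - 2/x has a pole at x = 0 and the y-coefficient -1 + 2/x has a pole at x = 0.
It is a regular singular point because x P_1(x) = p(x) = 2x - 2 and x^2 P_2(x) = q(x) = -x^2 + 2x are polynomials, hence analytic at x = 0.
p(0) = -2,  q(0) = 0.
Indicial equation: r(r-1) + p(0) r + q(0) = 0, i.e. r^2 + (p(0) - 1) r + q(0) = 0, i.e. r^2 - 3 r = 0.
Discriminant: (-3)^2 - 4(0) = 9, so r = (3 ± 3)/2.
Solving: r_1 = 3, r_2 = 0.

indicial: r^2 - 3 r = 0; roots r_1 = 3, r_2 = 0


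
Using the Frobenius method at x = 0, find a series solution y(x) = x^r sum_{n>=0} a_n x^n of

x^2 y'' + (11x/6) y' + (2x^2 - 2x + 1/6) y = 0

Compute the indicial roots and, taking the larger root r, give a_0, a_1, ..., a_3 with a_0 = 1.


Write in Frobenius form y'' + (p(x)/x) y' + (q(x)/x^2) y = 0:
  p(x) = 11/6,  q(x) = 2x^2 - 2x + 1/6.
Indicial equation: r(r-1) + (11/6) r + (1/6) = 0 -> roots r_1 = -1/3, r_2 = -1/2.
Take r = r_1 = -1/3. Let y(x) = x^r sum_{n>=0} a_n x^n with a_0 = 1.
Substitute y = x^r sum a_n x^n and match x^{r+n}. The recurrence is
  D(n) a_n - 2 a_{n-1} + 2 a_{n-2} = 0,  where D(n) = (r+n)(r+n-1) + (11/6)(r+n) + (1/6).
  a_n = [2 a_{n-1} - 2 a_{n-2}] / D(n).
Since the indicial polynomial factors as (r - r_1)(r - r_2), D(n) = (r_1 + n - r_1)(r_1 + n - r_2) = n(n + 1/6).
Evaluating step by step (a_0 = 1):
  n = 1: D(1) = 1(1 + 1/6) = 7/6; numerator = 2(1) = 2; a_1 = (2)/(7/6) = 12/7
  n = 2: D(2) = 2(2 + 1/6) = 13/3; numerator = 2(12/7) - 2(1) = 10/7; a_2 = (10/7)/(13/3) = 30/91
  n = 3: D(3) = 3(3 + 1/6) = 19/2; numerator = 2(30/91) - 2(12/7) = -36/13; a_3 = (-36/13)/(19/2) = -72/247

r = -1/3; a_0 = 1; a_1 = 12/7; a_2 = 30/91; a_3 = -72/247


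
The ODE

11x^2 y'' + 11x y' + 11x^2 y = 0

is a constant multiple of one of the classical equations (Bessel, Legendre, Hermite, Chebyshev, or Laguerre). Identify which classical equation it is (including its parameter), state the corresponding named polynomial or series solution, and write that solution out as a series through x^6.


All three coefficients share the factor 11; dividing through by 11 gives  x^2 y'' + x y' + x^2 y = 0.
This matches the Bessel equation x^2 y'' + x y' + (x^2 - nu^2) y = 0 with nu^2 = 0, so nu = 0; the solution bounded at x = 0 is J_0(x).
Frobenius at x = 0: indicial roots ±nu; for r = nu the recurrence k(k + 2nu) c_k = -c_{k-2} gives the standard series J_nu(x) = sum_{k>=0} (-1)^k / (k! (k+nu)!) (x/2)^(2k+nu). Evaluate the first 4 terms:
  k = 0: (-1)^0 / (0! * 0! * 2^0) x^0 = 1/(1*1*1) x^0 = (1) x^0
  k = 1: (-1)^1 / (1! * 1! * 2^2) x^2 = -1/(1*1*4) x^2 = (-1/4) x^2
  k = 2: (-1)^2 / (2! * 2! * 2^4) x^4 = 1/(2*2*16) x^4 = (1/64) x^4
  k = 3: (-1)^3 / (3! * 3! * 2^6) x^6 = -1/(6*6*64) x^6 = (-1/2304) x^6
Hence J_0(x) = -x^6/2304 + x^4/64 - x^2/4 + 1 + ....

J_0(x); series = -x^6/2304 + x^4/64 - x^2/4 + 1


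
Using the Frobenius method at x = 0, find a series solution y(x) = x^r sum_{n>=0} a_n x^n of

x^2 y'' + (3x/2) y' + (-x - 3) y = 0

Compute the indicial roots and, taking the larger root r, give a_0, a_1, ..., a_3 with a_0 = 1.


Write in Frobenius form y'' + (p(x)/x) y' + (q(x)/x^2) y = 0:
  p(x) = 3/2,  q(x) = -x - 3.
Indicial equation: r(r-1) + (3/2) r + (-3) = 0 -> roots r_1 = 3/2, r_2 = -2.
Take r = r_1 = 3/2. Let y(x) = x^r sum_{n>=0} a_n x^n with a_0 = 1.
Substitute y = x^r sum a_n x^n and match x^{r+n}. The recurrence is
  D(n) a_n - 1 a_{n-1} = 0,  where D(n) = (r+n)(r+n-1) + (3/2)(r+n) + (-3).
  a_n = 1 / D(n) * a_{n-1}.
Since the indicial polynomial factors as (r - r_1)(r - r_2), D(n) = (r_1 + n - r_1)(r_1 + n - r_2) = n(n + 7/2).
Evaluating step by step (a_0 = 1):
  n = 1: D(1) = 1(1 + 7/2) = 9/2; numerator = 1(1) = 1; a_1 = (1)/(9/2) = 2/9
  n = 2: D(2) = 2(2 + 7/2) = 11; numerator = 1(2/9) = 2/9; a_2 = (2/9)/(11) = 2/99
  n = 3: D(3) = 3(3 + 7/2) = 39/2; numerator = 1(2/99) = 2/99; a_3 = (2/99)/(39/2) = 4/3861

r = 3/2; a_0 = 1; a_1 = 2/9; a_2 = 2/99; a_3 = 4/3861


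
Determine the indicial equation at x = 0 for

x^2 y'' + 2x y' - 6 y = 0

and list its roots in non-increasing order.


Divide by x^2 to reach normal form y'' + P_1(x) y' + P_2(x) y = 0 with P_1(x) = 2/x and P_2(x) = -6/x^2.
x = 0 is a singular point because the y'-coefficient 2/x has a pole at x = 0 and the y-coefficient -6/x^2 has a pole at x = 0.
It is a regular singular point because x P_1(x) = p(x) = 2 and x^2 P_2(x) = q(x) = -6 are polynomials, hence analytic at x = 0.
p(0) = 2,  q(0) = -6.
Indicial equation: r(r-1) + p(0) r + q(0) = 0, i.e. r^2 + (p(0) - 1) r + q(0) = 0, i.e. r^2 + 1 r - 6 = 0.
Discriminant: (1)^2 - 4(-6) = 25, so r = (-1 ± 5)/2.
Solving: r_1 = 2, r_2 = -3.

indicial: r^2 + 1 r - 6 = 0; roots r_1 = 2, r_2 = -3


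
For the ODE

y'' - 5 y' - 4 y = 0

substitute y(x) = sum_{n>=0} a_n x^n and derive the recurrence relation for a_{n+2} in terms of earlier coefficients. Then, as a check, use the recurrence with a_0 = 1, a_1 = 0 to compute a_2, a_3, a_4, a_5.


Substitute y = sum_n a_n x^n.
y''(x) has coefficient (n+2)(n+1) a_{n+2} at x^n;
-5 y'(x) has coefficient -5 (n+1) a_{n+1} at x^n;
-4 y(x) has coefficient -4 a_n at x^n.
Matching x^n: (n+2)(n+1) a_{n+2} - 5 (n+1) a_{n+1} - 4 a_n = 0.
Thus a_{n+2} = [5 (n+1) a_{n+1} + 4 a_n] / ((n+1)(n+2)).

Check with a_0 = 1, a_1 = 0 (apply the recurrence for n = 0, 1, 2, 3): a_0 = 1, a_1 = 0, a_2 = 2, a_3 = 10/3, a_4 = 29/6, a_5 = 11/2.

a_(n+2) = [5 (n+1) a_(n+1) + 4 a_n] / ((n+1)(n+2)); check: a_0 = 1, a_1 = 0, a_2 = 2, a_3 = 10/3, a_4 = 29/6, a_5 = 11/2


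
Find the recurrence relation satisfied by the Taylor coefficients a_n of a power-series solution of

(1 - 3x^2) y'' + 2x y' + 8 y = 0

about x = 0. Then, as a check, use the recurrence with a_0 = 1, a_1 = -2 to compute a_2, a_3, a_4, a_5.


Substitute y = sum_n a_n x^n.
(1 - 3 x^2) y'' contributes (n+2)(n+1) a_{n+2} - 3 n(n-1) a_n at x^n.
2 x y'(x) contributes 2 n a_n at x^n.
8 y(x) contributes 8 a_n at x^n.
Matching x^n: (n+2)(n+1) a_{n+2} + (-3 n(n-1) + 2 n + 8) a_n = 0.
Thus a_{n+2} = (3 n(n-1) - 2 n - 8) / ((n+1)(n+2)) * a_n.

Check with a_0 = 1, a_1 = -2 (apply the recurrence for n = 0, 1, 2, 3): a_0 = 1, a_1 = -2, a_2 = -4, a_3 = 10/3, a_4 = 2, a_5 = 2/3.

a_(n+2) = (3 n(n-1) - 2 n - 8) / ((n+1)(n+2)) * a_n; check: a_0 = 1, a_1 = -2, a_2 = -4, a_3 = 10/3, a_4 = 2, a_5 = 2/3


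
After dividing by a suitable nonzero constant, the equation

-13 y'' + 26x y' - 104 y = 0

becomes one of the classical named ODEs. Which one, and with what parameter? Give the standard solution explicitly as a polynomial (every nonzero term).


All three coefficients share the factor -13; dividing through by -13 gives  y'' - 2x y' + 8 y = 0.
This matches the Hermite equation y'' - 2x y' + 2n y = 0 with 2n = 8, so n = 4; the polynomial solution is H_4(x).
With y = sum_k a_k x^k, matching x^k gives (k+2)(k+1) a_{k+2} = 2(k - n) a_k = 2(k - 4) a_k. The right side vanishes at k = 4, so the series with the parity of 4 terminates at degree 4.
Standard normalization: leading coefficient of H_n is 2^n, so a_4 = 2^4 = 16. Work downward with a_k = (k+1)(k+2) a_{k+2} / (2(k - n)):
  a_2 = (3)(4)(16) / (2(2 - 4)) = 192/(-4) = -48
  a_0 = (1)(2)(-48) / (2(0 - 4)) = -96/(-8) = 12
Hence H_4(x) = 16 x^4 - 48 x^2 + 12.

H_4(x); series = 16 x^4 - 48 x^2 + 12


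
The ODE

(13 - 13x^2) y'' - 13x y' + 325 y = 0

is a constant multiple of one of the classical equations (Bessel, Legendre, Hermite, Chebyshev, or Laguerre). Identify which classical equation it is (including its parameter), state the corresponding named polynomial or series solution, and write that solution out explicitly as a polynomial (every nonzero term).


All three coefficients share the factor 13; dividing through by 13 gives  (1 - x^2) y'' - x y' + 25 y = 0.
This matches the Chebyshev equation (1 - x^2) y'' - x y' + n^2 y = 0 (note the -x y' term, not -2x y') with n^2 = 25, so n = 5; the polynomial solution is T_5(x).
With y = sum_k a_k x^k, matching x^k gives (k+2)(k+1) a_{k+2} = (k^2 - n^2) a_k = (k - 5)(k + 5) a_k. The right side vanishes at k = 5, so the series with the parity of 5 terminates at degree 5.
Standard normalization: leading coefficient of T_n is 2^(n-1), so a_5 = 2^4 = 16. Work downward with a_k = (k+1)(k+2) a_{k+2} / ((k - 5)(k + 5)):
  a_3 = (4)(5)(16) / ((3 - 5)(3 + 5)) = 320/(-16) = -20
  a_1 = (2)(3)(-20) / ((1 - 5)(1 + 5)) = -120/(-24) = 5
Hence T_5(x) = 16 x^5 - 20 x^3 + 5 x.

T_5(x); series = 16 x^5 - 20 x^3 + 5 x


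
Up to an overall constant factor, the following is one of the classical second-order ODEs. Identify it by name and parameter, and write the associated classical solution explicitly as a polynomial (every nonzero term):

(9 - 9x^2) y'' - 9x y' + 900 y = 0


All three coefficients share the factor 9; dividing through by 9 gives  (1 - x^2) y'' - x y' + 100 y = 0.
This matches the Chebyshev equation (1 - x^2) y'' - x y' + n^2 y = 0 (note the -x y' term, not -2x y') with n^2 = 100, so n = 10; the polynomial solution is T_10(x).
With y = sum_k a_k x^k, matching x^k gives (k+2)(k+1) a_{k+2} = (k^2 - n^2) a_k = (k - 10)(k + 10) a_k. The right side vanishes at k = 10, so the series with the parity of 10 terminates at degree 10.
Standard normalization: leading coefficient of T_n is 2^(n-1), so a_10 = 2^9 = 512. Work downward with a_k = (k+1)(k+2) a_{k+2} / ((k - 10)(k + 10)):
  a_8 = (9)(10)(512) / ((8 - 10)(8 + 10)) = 46080/(-36) = -1280
  a_6 = (7)(8)(-1280) / ((6 - 10)(6 + 10)) = -71680/(-64) = 1120
  a_4 = (5)(6)(1120) / ((4 - 10)(4 + 10)) = 33600/(-84) = -400
  a_2 = (3)(4)(-400) / ((2 - 10)(2 + 10)) = -4800/(-96) = 50
  a_0 = (1)(2)(50) / ((0 - 10)(0 + 10)) = 100/(-100) = -1
Hence T_10(x) = 512 x^10 - 1280 x^8 + 1120 x^6 - 400 x^4 + 50 x^2 - 1.

T_10(x); series = 512 x^10 - 1280 x^8 + 1120 x^6 - 400 x^4 + 50 x^2 - 1


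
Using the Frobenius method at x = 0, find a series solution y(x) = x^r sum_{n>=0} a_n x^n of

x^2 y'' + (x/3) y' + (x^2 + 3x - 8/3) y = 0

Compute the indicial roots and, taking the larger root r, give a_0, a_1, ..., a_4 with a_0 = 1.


Write in Frobenius form y'' + (p(x)/x) y' + (q(x)/x^2) y = 0:
  p(x) = 1/3,  q(x) = x^2 + 3x - 8/3.
Indicial equation: r(r-1) + (1/3) r + (-8/3) = 0 -> roots r_1 = 2, r_2 = -4/3.
Take r = r_1 = 2. Let y(x) = x^r sum_{n>=0} a_n x^n with a_0 = 1.
Substitute y = x^r sum a_n x^n and match x^{r+n}. The recurrence is
  D(n) a_n + 3 a_{n-1} + 1 a_{n-2} = 0,  where D(n) = (r+n)(r+n-1) + (1/3)(r+n) + (-8/3).
  a_n = [-3 a_{n-1} - 1 a_{n-2}] / D(n).
Since the indicial polynomial factors as (r - r_1)(r - r_2), D(n) = (r_1 + n - r_1)(r_1 + n - r_2) = n(n + 10/3).
Evaluating step by step (a_0 = 1):
  n = 1: D(1) = 1(1 + 10/3) = 13/3; numerator = -3(1) = -3; a_1 = (-3)/(13/3) = -9/13
  n = 2: D(2) = 2(2 + 10/3) = 32/3; numerator = -3(-9/13) - 1(1) = 14/13; a_2 = (14/13)/(32/3) = 21/208
  n = 3: D(3) = 3(3 + 10/3) = 19; numerator = -3(21/208) - 1(-9/13) = 81/208; a_3 = (81/208)/(19) = 81/3952
  n = 4: D(4) = 4(4 + 10/3) = 88/3; numerator = -3(81/3952) - 1(21/208) = -321/1976; a_4 = (-321/1976)/(88/3) = -963/173888

r = 2; a_0 = 1; a_1 = -9/13; a_2 = 21/208; a_3 = 81/3952; a_4 = -963/173888


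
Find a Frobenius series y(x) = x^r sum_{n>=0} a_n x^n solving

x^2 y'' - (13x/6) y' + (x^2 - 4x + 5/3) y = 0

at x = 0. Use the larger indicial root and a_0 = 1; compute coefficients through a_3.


Write in Frobenius form y'' + (p(x)/x) y' + (q(x)/x^2) y = 0:
  p(x) = -13/6,  q(x) = x^2 - 4x + 5/3.
Indicial equation: r(r-1) + (-13/6) r + (5/3) = 0 -> roots r_1 = 5/2, r_2 = 2/3.
Take r = r_1 = 5/2. Let y(x) = x^r sum_{n>=0} a_n x^n with a_0 = 1.
Substitute y = x^r sum a_n x^n and match x^{r+n}. The recurrence is
  D(n) a_n - 4 a_{n-1} + 1 a_{n-2} = 0,  where D(n) = (r+n)(r+n-1) + (-13/6)(r+n) + (5/3).
  a_n = [4 a_{n-1} - 1 a_{n-2}] / D(n).
Since the indicial polynomial factors as (r - r_1)(r - r_2), D(n) = (r_1 + n - r_1)(r_1 + n - r_2) = n(n + 11/6).
Evaluating step by step (a_0 = 1):
  n = 1: D(1) = 1(1 + 11/6) = 17/6; numerator = 4(1) = 4; a_1 = (4)/(17/6) = 24/17
  n = 2: D(2) = 2(2 + 11/6) = 23/3; numerator = 4(24/17) - 1(1) = 79/17; a_2 = (79/17)/(23/3) = 237/391
  n = 3: D(3) = 3(3 + 11/6) = 29/2; numerator = 4(237/391) - 1(24/17) = 396/391; a_3 = (396/391)/(29/2) = 792/11339

r = 5/2; a_0 = 1; a_1 = 24/17; a_2 = 237/391; a_3 = 792/11339


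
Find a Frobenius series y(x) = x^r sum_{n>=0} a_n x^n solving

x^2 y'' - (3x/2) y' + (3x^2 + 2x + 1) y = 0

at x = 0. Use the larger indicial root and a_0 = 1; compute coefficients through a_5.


Write in Frobenius form y'' + (p(x)/x) y' + (q(x)/x^2) y = 0:
  p(x) = -3/2,  q(x) = 3x^2 + 2x + 1.
Indicial equation: r(r-1) + (-3/2) r + (1) = 0 -> roots r_1 = 2, r_2 = 1/2.
Take r = r_1 = 2. Let y(x) = x^r sum_{n>=0} a_n x^n with a_0 = 1.
Substitute y = x^r sum a_n x^n and match x^{r+n}. The recurrence is
  D(n) a_n + 2 a_{n-1} + 3 a_{n-2} = 0,  where D(n) = (r+n)(r+n-1) + (-3/2)(r+n) + (1).
  a_n = [-2 a_{n-1} - 3 a_{n-2}] / D(n).
Since the indicial polynomial factors as (r - r_1)(r - r_2), D(n) = (r_1 + n - r_1)(r_1 + n - r_2) = n(n + 3/2).
Evaluating step by step (a_0 = 1):
  n = 1: D(1) = 1(1 + 3/2) = 5/2; numerator = -2(1) = -2; a_1 = (-2)/(5/2) = -4/5
  n = 2: D(2) = 2(2 + 3/2) = 7; numerator = -2(-4/5) - 3(1) = -7/5; a_2 = (-7/5)/(7) = -1/5
  n = 3: D(3) = 3(3 + 3/2) = 27/2; numerator = -2(-1/5) - 3(-4/5) = 14/5; a_3 = (14/5)/(27/2) = 28/135
  n = 4: D(4) = 4(4 + 3/2) = 22; numerator = -2(28/135) - 3(-1/5) = 5/27; a_4 = (5/27)/(22) = 5/594
  n = 5: D(5) = 5(5 + 3/2) = 65/2; numerator = -2(5/594) - 3(28/135) = -949/1485; a_5 = (-949/1485)/(65/2) = -146/7425

r = 2; a_0 = 1; a_1 = -4/5; a_2 = -1/5; a_3 = 28/135; a_4 = 5/594; a_5 = -146/7425


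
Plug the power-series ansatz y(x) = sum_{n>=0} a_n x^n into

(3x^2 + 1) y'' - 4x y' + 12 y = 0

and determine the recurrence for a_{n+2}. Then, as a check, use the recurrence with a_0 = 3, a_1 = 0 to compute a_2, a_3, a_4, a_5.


Substitute y = sum_n a_n x^n.
(1 + 3 x^2) y'' contributes (n+2)(n+1) a_{n+2} + 3 n(n-1) a_n at x^n.
-4 x y'(x) contributes -4 n a_n at x^n.
12 y(x) contributes 12 a_n at x^n.
Matching x^n: (n+2)(n+1) a_{n+2} + (3 n(n-1) - 4 n + 12) a_n = 0.
Thus a_{n+2} = (-3 n(n-1) + 4 n - 12) / ((n+1)(n+2)) * a_n.

Check with a_0 = 3, a_1 = 0 (apply the recurrence for n = 0, 1, 2, 3): a_0 = 3, a_1 = 0, a_2 = -18, a_3 = 0, a_4 = 15, a_5 = 0.

a_(n+2) = (-3 n(n-1) + 4 n - 12) / ((n+1)(n+2)) * a_n; check: a_0 = 3, a_1 = 0, a_2 = -18, a_3 = 0, a_4 = 15, a_5 = 0


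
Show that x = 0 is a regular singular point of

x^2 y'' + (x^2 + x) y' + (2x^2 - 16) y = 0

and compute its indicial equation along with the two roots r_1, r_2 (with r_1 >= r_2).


Divide by x^2 to reach normal form y'' + P_1(x) y' + P_2(x) y = 0 with P_1(x) = 1 + 1/x and P_2(x) = 2 - 16/x^2.
x = 0 is a singular point because the y'-coefficient 1 + 1/x has a pole at x = 0 and the y-coefficient 2 - 16/x^2 has a pole at x = 0.
It is a regular singular point because x P_1(x) = p(x) = x + 1 and x^2 P_2(x) = q(x) = 2x^2 - 16 are polynomials, hence analytic at x = 0.
p(0) = 1,  q(0) = -16.
Indicial equation: r(r-1) + p(0) r + q(0) = 0, i.e. r^2 + (p(0) - 1) r + q(0) = 0, i.e. r^2 - 16 = 0.
Discriminant: (0)^2 - 4(-16) = 64, so r = (0 ± 8)/2.
Solving: r_1 = 4, r_2 = -4.

indicial: r^2 - 16 = 0; roots r_1 = 4, r_2 = -4


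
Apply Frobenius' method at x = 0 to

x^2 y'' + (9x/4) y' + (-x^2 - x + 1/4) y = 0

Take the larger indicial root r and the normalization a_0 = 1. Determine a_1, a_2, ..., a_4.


Write in Frobenius form y'' + (p(x)/x) y' + (q(x)/x^2) y = 0:
  p(x) = 9/4,  q(x) = -x^2 - x + 1/4.
Indicial equation: r(r-1) + (9/4) r + (1/4) = 0 -> roots r_1 = -1/4, r_2 = -1.
Take r = r_1 = -1/4. Let y(x) = x^r sum_{n>=0} a_n x^n with a_0 = 1.
Substitute y = x^r sum a_n x^n and match x^{r+n}. The recurrence is
  D(n) a_n - 1 a_{n-1} - 1 a_{n-2} = 0,  where D(n) = (r+n)(r+n-1) + (9/4)(r+n) + (1/4).
  a_n = [1 a_{n-1} + 1 a_{n-2}] / D(n).
Since the indicial polynomial factors as (r - r_1)(r - r_2), D(n) = (r_1 + n - r_1)(r_1 + n - r_2) = n(n + 3/4).
Evaluating step by step (a_0 = 1):
  n = 1: D(1) = 1(1 + 3/4) = 7/4; numerator = 1(1) = 1; a_1 = (1)/(7/4) = 4/7
  n = 2: D(2) = 2(2 + 3/4) = 11/2; numerator = 1(4/7) + 1(1) = 11/7; a_2 = (11/7)/(11/2) = 2/7
  n = 3: D(3) = 3(3 + 3/4) = 45/4; numerator = 1(2/7) + 1(4/7) = 6/7; a_3 = (6/7)/(45/4) = 8/105
  n = 4: D(4) = 4(4 + 3/4) = 19; numerator = 1(8/105) + 1(2/7) = 38/105; a_4 = (38/105)/(19) = 2/105

r = -1/4; a_0 = 1; a_1 = 4/7; a_2 = 2/7; a_3 = 8/105; a_4 = 2/105


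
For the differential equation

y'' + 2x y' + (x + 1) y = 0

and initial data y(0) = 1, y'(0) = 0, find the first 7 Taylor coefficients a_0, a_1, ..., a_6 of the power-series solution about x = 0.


Ansatz: y(x) = sum_{n>=0} a_n x^n, so y'(x) = sum_{n>=1} n a_n x^(n-1) and y''(x) = sum_{n>=2} n(n-1) a_n x^(n-2).
Substitute into P(x) y'' + Q(x) y' + R(x) y = 0 with P(x) = 1, Q(x) = 2x, R(x) = x + 1, and match powers of x.
Initial conditions: a_0 = 1, a_1 = 0.
Setting the coefficient of each power of x to zero and solving order by order (substituting the coefficients already found):
  x^0: 2 a_2 + a_0 = 0  ->  2 a_2 = -a_0 = -1  ->  a_2 = -1/2
  x^1: 6 a_3 + 3 a_1 + a_0 = 0  ->  6 a_3 = -3 a_1 - a_0 = -1  ->  a_3 = -1/6
  x^2: 12 a_4 + 5 a_2 + a_1 = 0  ->  12 a_4 = -5 a_2 - a_1 = 5/2  ->  a_4 = 5/24
  x^3: 20 a_5 + 7 a_3 + a_2 = 0  ->  20 a_5 = -7 a_3 - a_2 = 5/3  ->  a_5 = 1/12
  x^4: 30 a_6 + 9 a_4 + a_3 = 0  ->  30 a_6 = -9 a_4 - a_3 = -41/24  ->  a_6 = -41/720
Truncated series: y(x) = 1 - (1/2) x^2 - (1/6) x^3 + (5/24) x^4 + (1/12) x^5 - (41/720) x^6 + O(x^7).

a_0 = 1; a_1 = 0; a_2 = -1/2; a_3 = -1/6; a_4 = 5/24; a_5 = 1/12; a_6 = -41/720


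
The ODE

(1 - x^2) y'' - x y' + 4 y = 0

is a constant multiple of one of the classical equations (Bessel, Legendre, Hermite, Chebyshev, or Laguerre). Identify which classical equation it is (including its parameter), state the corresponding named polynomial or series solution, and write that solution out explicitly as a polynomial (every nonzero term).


The equation is already in a standard form:  (1 - x^2) y'' - x y' + 4 y = 0.
This matches the Chebyshev equation (1 - x^2) y'' - x y' + n^2 y = 0 (note the -x y' term, not -2x y') with n^2 = 4, so n = 2; the polynomial solution is T_2(x).
With y = sum_k a_k x^k, matching x^k gives (k+2)(k+1) a_{k+2} = (k^2 - n^2) a_k = (k - 2)(k + 2) a_k. The right side vanishes at k = 2, so the series with the parity of 2 terminates at degree 2.
Standard normalization: leading coefficient of T_n is 2^(n-1), so a_2 = 2^1 = 2. Work downward with a_k = (k+1)(k+2) a_{k+2} / ((k - 2)(k + 2)):
  a_0 = (1)(2)(2) / ((0 - 2)(0 + 2)) = 4/(-4) = -1
Hence T_2(x) = 2 x^2 - 1.

T_2(x); series = 2 x^2 - 1


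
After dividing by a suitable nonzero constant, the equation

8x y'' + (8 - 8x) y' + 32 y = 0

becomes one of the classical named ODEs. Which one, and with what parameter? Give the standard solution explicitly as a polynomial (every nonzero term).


All three coefficients share the factor 8; dividing through by 8 gives  x y'' + (1 - x) y' + 4 y = 0.
This matches the Laguerre equation x y'' + (1 - x) y' + n y = 0 with n = 4; the polynomial solution is L_4(x).
With y = sum_k a_k x^k, matching x^k gives (k+1)k a_{k+1} + (k+1) a_{k+1} - k a_k + n a_k = 0, i.e. (k+1)^2 a_{k+1} = (k - n) a_k = (k - 4) a_k. The right side vanishes at k = 4, so the series terminates at degree 4.
Standard normalization L_n(0) = 1 gives a_0 = 1. Work upward with a_{k+1} = (k - 4) a_k / (k+1)^2:
  a_1 = (0 - 4)(1) / 1^2 = -4/1 = -4
  a_2 = (1 - 4)(-4) / 2^2 = 12/4 = 3
  a_3 = (2 - 4)(3) / 3^2 = -6/9 = -2/3
  a_4 = (3 - 4)(-2/3) / 4^2 = (2/3)/16 = 1/24
Hence L_4(x) = x^4/24 - 2 x^3/3 + 3 x^2 - 4 x + 1.

L_4(x); series = x^4/24 - 2 x^3/3 + 3 x^2 - 4 x + 1


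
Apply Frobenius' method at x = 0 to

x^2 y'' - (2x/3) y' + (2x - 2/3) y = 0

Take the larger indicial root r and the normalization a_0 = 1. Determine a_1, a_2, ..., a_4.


Write in Frobenius form y'' + (p(x)/x) y' + (q(x)/x^2) y = 0:
  p(x) = -2/3,  q(x) = 2x - 2/3.
Indicial equation: r(r-1) + (-2/3) r + (-2/3) = 0 -> roots r_1 = 2, r_2 = -1/3.
Take r = r_1 = 2. Let y(x) = x^r sum_{n>=0} a_n x^n with a_0 = 1.
Substitute y = x^r sum a_n x^n and match x^{r+n}. The recurrence is
  D(n) a_n + 2 a_{n-1} = 0,  where D(n) = (r+n)(r+n-1) + (-2/3)(r+n) + (-2/3).
  a_n = -2 / D(n) * a_{n-1}.
Since the indicial polynomial factors as (r - r_1)(r - r_2), D(n) = (r_1 + n - r_1)(r_1 + n - r_2) = n(n + 7/3).
Evaluating step by step (a_0 = 1):
  n = 1: D(1) = 1(1 + 7/3) = 10/3; numerator = -2(1) = -2; a_1 = (-2)/(10/3) = -3/5
  n = 2: D(2) = 2(2 + 7/3) = 26/3; numerator = -2(-3/5) = 6/5; a_2 = (6/5)/(26/3) = 9/65
  n = 3: D(3) = 3(3 + 7/3) = 16; numerator = -2(9/65) = -18/65; a_3 = (-18/65)/(16) = -9/520
  n = 4: D(4) = 4(4 + 7/3) = 76/3; numerator = -2(-9/520) = 9/260; a_4 = (9/260)/(76/3) = 27/19760

r = 2; a_0 = 1; a_1 = -3/5; a_2 = 9/65; a_3 = -9/520; a_4 = 27/19760


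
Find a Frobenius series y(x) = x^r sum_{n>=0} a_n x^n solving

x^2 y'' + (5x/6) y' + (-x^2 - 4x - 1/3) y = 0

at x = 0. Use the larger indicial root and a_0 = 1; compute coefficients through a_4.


Write in Frobenius form y'' + (p(x)/x) y' + (q(x)/x^2) y = 0:
  p(x) = 5/6,  q(x) = -x^2 - 4x - 1/3.
Indicial equation: r(r-1) + (5/6) r + (-1/3) = 0 -> roots r_1 = 2/3, r_2 = -1/2.
Take r = r_1 = 2/3. Let y(x) = x^r sum_{n>=0} a_n x^n with a_0 = 1.
Substitute y = x^r sum a_n x^n and match x^{r+n}. The recurrence is
  D(n) a_n - 4 a_{n-1} - 1 a_{n-2} = 0,  where D(n) = (r+n)(r+n-1) + (5/6)(r+n) + (-1/3).
  a_n = [4 a_{n-1} + 1 a_{n-2}] / D(n).
Since the indicial polynomial factors as (r - r_1)(r - r_2), D(n) = (r_1 + n - r_1)(r_1 + n - r_2) = n(n + 7/6).
Evaluating step by step (a_0 = 1):
  n = 1: D(1) = 1(1 + 7/6) = 13/6; numerator = 4(1) = 4; a_1 = (4)/(13/6) = 24/13
  n = 2: D(2) = 2(2 + 7/6) = 19/3; numerator = 4(24/13) + 1(1) = 109/13; a_2 = (109/13)/(19/3) = 327/247
  n = 3: D(3) = 3(3 + 7/6) = 25/2; numerator = 4(327/247) + 1(24/13) = 1764/247; a_3 = (1764/247)/(25/2) = 3528/6175
  n = 4: D(4) = 4(4 + 7/6) = 62/3; numerator = 4(3528/6175) + 1(327/247) = 1173/325; a_4 = (1173/325)/(62/3) = 3519/20150

r = 2/3; a_0 = 1; a_1 = 24/13; a_2 = 327/247; a_3 = 3528/6175; a_4 = 3519/20150


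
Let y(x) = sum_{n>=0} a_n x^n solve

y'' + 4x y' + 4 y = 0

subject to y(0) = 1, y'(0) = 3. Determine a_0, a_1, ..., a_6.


Ansatz: y(x) = sum_{n>=0} a_n x^n, so y'(x) = sum_{n>=1} n a_n x^(n-1) and y''(x) = sum_{n>=2} n(n-1) a_n x^(n-2).
Substitute into P(x) y'' + Q(x) y' + R(x) y = 0 with P(x) = 1, Q(x) = 4x, R(x) = 4, and match powers of x.
Initial conditions: a_0 = 1, a_1 = 3.
Setting the coefficient of each power of x to zero and solving order by order (substituting the coefficients already found):
  x^0: 2 a_2 + 4 a_0 = 0  ->  2 a_2 = -4 a_0 = -4  ->  a_2 = -2
  x^1: 6 a_3 + 8 a_1 = 0  ->  6 a_3 = -8 a_1 = -24  ->  a_3 = -4
  x^2: 12 a_4 + 12 a_2 = 0  ->  12 a_4 = -12 a_2 = 24  ->  a_4 = 2
  x^3: 20 a_5 + 16 a_3 = 0  ->  20 a_5 = -16 a_3 = 64  ->  a_5 = 16/5
  x^4: 30 a_6 + 20 a_4 = 0  ->  30 a_6 = -20 a_4 = -40  ->  a_6 = -4/3
Truncated series: y(x) = 1 + 3 x - 2 x^2 - 4 x^3 + 2 x^4 + (16/5) x^5 - (4/3) x^6 + O(x^7).

a_0 = 1; a_1 = 3; a_2 = -2; a_3 = -4; a_4 = 2; a_5 = 16/5; a_6 = -4/3


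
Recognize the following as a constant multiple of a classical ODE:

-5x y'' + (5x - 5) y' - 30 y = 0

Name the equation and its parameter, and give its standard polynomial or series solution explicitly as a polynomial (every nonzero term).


All three coefficients share the factor -5; dividing through by -5 gives  x y'' + (1 - x) y' + 6 y = 0.
This matches the Laguerre equation x y'' + (1 - x) y' + n y = 0 with n = 6; the polynomial solution is L_6(x).
With y = sum_k a_k x^k, matching x^k gives (k+1)k a_{k+1} + (k+1) a_{k+1} - k a_k + n a_k = 0, i.e. (k+1)^2 a_{k+1} = (k - n) a_k = (k - 6) a_k. The right side vanishes at k = 6, so the series terminates at degree 6.
Standard normalization L_n(0) = 1 gives a_0 = 1. Work upward with a_{k+1} = (k - 6) a_k / (k+1)^2:
  a_1 = (0 - 6)(1) / 1^2 = -6/1 = -6
  a_2 = (1 - 6)(-6) / 2^2 = 30/4 = 15/2
  a_3 = (2 - 6)(15/2) / 3^2 = -30/9 = -10/3
  a_4 = (3 - 6)(-10/3) / 4^2 = 10/16 = 5/8
  a_5 = (4 - 6)(5/8) / 5^2 = (-5/4)/25 = -1/20
  a_6 = (5 - 6)(-1/20) / 6^2 = (1/20)/36 = 1/720
Hence L_6(x) = x^6/720 - x^5/20 + 5 x^4/8 - 10 x^3/3 + 15 x^2/2 - 6 x + 1.

L_6(x); series = x^6/720 - x^5/20 + 5 x^4/8 - 10 x^3/3 + 15 x^2/2 - 6 x + 1


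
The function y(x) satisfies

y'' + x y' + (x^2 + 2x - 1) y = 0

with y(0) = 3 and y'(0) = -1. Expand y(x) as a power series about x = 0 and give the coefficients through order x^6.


Ansatz: y(x) = sum_{n>=0} a_n x^n, so y'(x) = sum_{n>=1} n a_n x^(n-1) and y''(x) = sum_{n>=2} n(n-1) a_n x^(n-2).
Substitute into P(x) y'' + Q(x) y' + R(x) y = 0 with P(x) = 1, Q(x) = x, R(x) = x^2 + 2x - 1, and match powers of x.
Initial conditions: a_0 = 3, a_1 = -1.
Setting the coefficient of each power of x to zero and solving order by order (substituting the coefficients already found):
  x^0: 2 a_2 - a_0 = 0  ->  2 a_2 = a_0 = 3  ->  a_2 = 3/2
  x^1: 6 a_3 + 2 a_0 = 0  ->  6 a_3 = -2 a_0 = -6  ->  a_3 = -1
  x^2: 12 a_4 + a_2 + 2 a_1 + a_0 = 0  ->  12 a_4 = -a_2 - 2 a_1 - a_0 = -5/2  ->  a_4 = -5/24
  x^3: 20 a_5 + 2 a_3 + 2 a_2 + a_1 = 0  ->  20 a_5 = -2 a_3 - 2 a_2 - a_1 = 0  ->  a_5 = 0
  x^4: 30 a_6 + 3 a_4 + 2 a_3 + a_2 = 0  ->  30 a_6 = -3 a_4 - 2 a_3 - a_2 = 9/8  ->  a_6 = 3/80
Truncated series: y(x) = 3 - x + (3/2) x^2 - x^3 - (5/24) x^4 + (3/80) x^6 + O(x^7).

a_0 = 3; a_1 = -1; a_2 = 3/2; a_3 = -1; a_4 = -5/24; a_5 = 0; a_6 = 3/80


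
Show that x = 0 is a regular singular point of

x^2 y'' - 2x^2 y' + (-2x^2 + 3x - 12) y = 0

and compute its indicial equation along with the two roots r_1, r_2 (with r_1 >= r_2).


Divide by x^2 to reach normal form y'' + P_1(x) y' + P_2(x) y = 0 with P_1(x) = -2 and P_2(x) = -2 + 3/x - 12/x^2.
x = 0 is a singular point because the y-coefficient -2 + 3/x - 12/x^2 has a pole at x = 0.
It is a regular singular point because x P_1(x) = p(x) = -2x and x^2 P_2(x) = q(x) = -2x^2 + 3x - 12 are polynomials, hence analytic at x = 0.
p(0) = 0,  q(0) = -12.
Indicial equation: r(r-1) + p(0) r + q(0) = 0, i.e. r^2 + (p(0) - 1) r + q(0) = 0, i.e. r^2 - 1 r - 12 = 0.
Discriminant: (-1)^2 - 4(-12) = 49, so r = (1 ± 7)/2.
Solving: r_1 = 4, r_2 = -3.

indicial: r^2 - 1 r - 12 = 0; roots r_1 = 4, r_2 = -3


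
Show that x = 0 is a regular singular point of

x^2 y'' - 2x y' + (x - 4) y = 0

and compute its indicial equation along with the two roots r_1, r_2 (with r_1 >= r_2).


Divide by x^2 to reach normal form y'' + P_1(x) y' + P_2(x) y = 0 with P_1(x) = -2/x and P_2(x) = 1/x - 4/x^2.
x = 0 is a singular point because the y'-coefficient -2/x has a pole at x = 0 and the y-coefficient 1/x - 4/x^2 has a pole at x = 0.
It is a regular singular point because x P_1(x) = p(x) = -2 and x^2 P_2(x) = q(x) = x - 4 are polynomials, hence analytic at x = 0.
p(0) = -2,  q(0) = -4.
Indicial equation: r(r-1) + p(0) r + q(0) = 0, i.e. r^2 + (p(0) - 1) r + q(0) = 0, i.e. r^2 - 3 r - 4 = 0.
Discriminant: (-3)^2 - 4(-4) = 25, so r = (3 ± 5)/2.
Solving: r_1 = 4, r_2 = -1.

indicial: r^2 - 3 r - 4 = 0; roots r_1 = 4, r_2 = -1


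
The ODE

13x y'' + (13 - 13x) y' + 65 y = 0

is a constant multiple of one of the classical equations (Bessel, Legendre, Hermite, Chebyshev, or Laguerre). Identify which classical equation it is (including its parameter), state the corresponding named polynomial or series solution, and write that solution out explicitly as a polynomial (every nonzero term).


All three coefficients share the factor 13; dividing through by 13 gives  x y'' + (1 - x) y' + 5 y = 0.
This matches the Laguerre equation x y'' + (1 - x) y' + n y = 0 with n = 5; the polynomial solution is L_5(x).
With y = sum_k a_k x^k, matching x^k gives (k+1)k a_{k+1} + (k+1) a_{k+1} - k a_k + n a_k = 0, i.e. (k+1)^2 a_{k+1} = (k - n) a_k = (k - 5) a_k. The right side vanishes at k = 5, so the series terminates at degree 5.
Standard normalization L_n(0) = 1 gives a_0 = 1. Work upward with a_{k+1} = (k - 5) a_k / (k+1)^2:
  a_1 = (0 - 5)(1) / 1^2 = -5/1 = -5
  a_2 = (1 - 5)(-5) / 2^2 = 20/4 = 5
  a_3 = (2 - 5)(5) / 3^2 = -15/9 = -5/3
  a_4 = (3 - 5)(-5/3) / 4^2 = (10/3)/16 = 5/24
  a_5 = (4 - 5)(5/24) / 5^2 = (-5/24)/25 = -1/120
Hence L_5(x) = -x^5/120 + 5 x^4/24 - 5 x^3/3 + 5 x^2 - 5 x + 1.

L_5(x); series = -x^5/120 + 5 x^4/24 - 5 x^3/3 + 5 x^2 - 5 x + 1


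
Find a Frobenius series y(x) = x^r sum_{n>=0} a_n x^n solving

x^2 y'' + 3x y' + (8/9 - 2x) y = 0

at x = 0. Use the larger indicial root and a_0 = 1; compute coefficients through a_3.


Write in Frobenius form y'' + (p(x)/x) y' + (q(x)/x^2) y = 0:
  p(x) = 3,  q(x) = 8/9 - 2x.
Indicial equation: r(r-1) + (3) r + (8/9) = 0 -> roots r_1 = -2/3, r_2 = -4/3.
Take r = r_1 = -2/3. Let y(x) = x^r sum_{n>=0} a_n x^n with a_0 = 1.
Substitute y = x^r sum a_n x^n and match x^{r+n}. The recurrence is
  D(n) a_n - 2 a_{n-1} = 0,  where D(n) = (r+n)(r+n-1) + (3)(r+n) + (8/9).
  a_n = 2 / D(n) * a_{n-1}.
Since the indicial polynomial factors as (r - r_1)(r - r_2), D(n) = (r_1 + n - r_1)(r_1 + n - r_2) = n(n + 2/3).
Evaluating step by step (a_0 = 1):
  n = 1: D(1) = 1(1 + 2/3) = 5/3; numerator = 2(1) = 2; a_1 = (2)/(5/3) = 6/5
  n = 2: D(2) = 2(2 + 2/3) = 16/3; numerator = 2(6/5) = 12/5; a_2 = (12/5)/(16/3) = 9/20
  n = 3: D(3) = 3(3 + 2/3) = 11; numerator = 2(9/20) = 9/10; a_3 = (9/10)/(11) = 9/110

r = -2/3; a_0 = 1; a_1 = 6/5; a_2 = 9/20; a_3 = 9/110
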